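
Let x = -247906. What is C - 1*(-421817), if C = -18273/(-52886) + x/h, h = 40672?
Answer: 7316994408371/17346608 ≈ 4.2181e+5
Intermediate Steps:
C = -99738365/17346608 (C = -18273/(-52886) - 247906/40672 = -18273*(-1/52886) - 247906*1/40672 = 18273/52886 - 123953/20336 = -99738365/17346608 ≈ -5.7497)
C - 1*(-421817) = -99738365/17346608 - 1*(-421817) = -99738365/17346608 + 421817 = 7316994408371/17346608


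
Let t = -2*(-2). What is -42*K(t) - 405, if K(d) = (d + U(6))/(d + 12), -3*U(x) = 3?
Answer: -3303/8 ≈ -412.88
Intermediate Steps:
U(x) = -1 (U(x) = -⅓*3 = -1)
t = 4
K(d) = (-1 + d)/(12 + d) (K(d) = (d - 1)/(d + 12) = (-1 + d)/(12 + d))
-42*K(t) - 405 = -42*(-1 + 4)/(12 + 4) - 405 = -42*3/16 - 405 = -63/8 - 405 = -3303/8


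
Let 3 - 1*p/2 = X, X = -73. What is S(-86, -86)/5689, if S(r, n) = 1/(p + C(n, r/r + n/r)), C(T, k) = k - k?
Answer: 1/864728 ≈ 1.1564e-6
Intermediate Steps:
p = 152 (p = 6 - 2*(-73) = 6 + 146 = 152)
C(T, k) = 0
S(r, n) = 1/152 (S(r, n) = 1/(152 + 0) = 1/152)
S(-86, -86)/5689 = (1/152)/5689 = (1/152)*(1/5689) = 1/864728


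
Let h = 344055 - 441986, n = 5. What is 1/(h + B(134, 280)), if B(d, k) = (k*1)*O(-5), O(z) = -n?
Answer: -1/99331 ≈ -1.0067e-5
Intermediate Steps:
O(z) = -5 (O(z) = -1*5 = -5)
B(d, k) = -5*k (B(d, k) = (k*1)*(-5) = k*(-5) = -5*k)
h = -97931
1/(h + B(134, 280)) = 1/(-97931 - 5*280) = 1/(-97931 - 1400) = 1/(-99331) = -1/99331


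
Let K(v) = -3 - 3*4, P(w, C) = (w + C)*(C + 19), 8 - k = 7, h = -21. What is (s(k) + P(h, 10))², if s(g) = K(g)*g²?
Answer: 111556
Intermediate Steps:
k = 1 (k = 8 - 1*7 = 8 - 7 = 1)
P(w, C) = (19 + C)*(C + w) (P(w, C) = (C + w)*(19 + C) = (19 + C)*(C + w))
K(v) = -15 (K(v) = -3 - 12 = -15)
s(g) = -15*g²
(s(k) + P(h, 10))² = (-15*1² + (10² + 19*10 + 19*(-21) + 10*(-21)))² = (-15*1 + (100 + 190 - 399 - 210))² = (-15 - 319)² = (-334)² = 111556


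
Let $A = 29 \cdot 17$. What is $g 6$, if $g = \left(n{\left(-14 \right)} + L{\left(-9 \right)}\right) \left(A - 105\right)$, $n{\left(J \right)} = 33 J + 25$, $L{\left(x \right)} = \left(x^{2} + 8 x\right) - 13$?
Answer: $-1026648$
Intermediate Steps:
$L{\left(x \right)} = -13 + x^{2} + 8 x$
$n{\left(J \right)} = 25 + 33 J$
$A = 493$
$g = -171108$ ($g = \left(\left(25 + 33 \left(-14\right)\right) + \left(-13 + \left(-9\right)^{2} + 8 \left(-9\right)\right)\right) \left(493 - 105\right) = \left(\left(25 - 462\right) - 4\right) 388 = \left(-437 - 4\right) 388 = \left(-441\right) 388 = -171108$)
$g 6 = \left(-171108\right) 6 = -1026648$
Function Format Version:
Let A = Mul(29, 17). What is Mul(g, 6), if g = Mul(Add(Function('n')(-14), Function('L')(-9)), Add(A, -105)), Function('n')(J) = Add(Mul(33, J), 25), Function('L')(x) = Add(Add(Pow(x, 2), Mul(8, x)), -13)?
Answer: -1026648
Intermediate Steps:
Function('L')(x) = Add(-13, Pow(x, 2), Mul(8, x))
Function('n')(J) = Add(25, Mul(33, J))
A = 493
g = -171108 (g = Mul(Add(Add(25, Mul(33, -14)), Add(-13, Pow(-9, 2), Mul(8, -9))), Add(493, -105)) = Mul(Add(Add(25, -462), Add(-13, 81, -72)), 388) = Mul(Add(-437, -4), 388) = Mul(-441, 388) = -171108)
Mul(g, 6) = Mul(-171108, 6) = -1026648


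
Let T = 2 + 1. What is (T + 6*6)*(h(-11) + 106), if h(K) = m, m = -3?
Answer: 4017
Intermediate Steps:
T = 3
h(K) = -3
(T + 6*6)*(h(-11) + 106) = (3 + 6*6)*(-3 + 106) = (3 + 36)*103 = 39*103 = 4017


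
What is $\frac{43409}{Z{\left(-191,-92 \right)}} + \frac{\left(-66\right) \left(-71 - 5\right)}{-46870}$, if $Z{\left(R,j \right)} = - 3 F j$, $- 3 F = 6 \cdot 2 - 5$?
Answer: $- \frac{1018905067}{15092140} \approx -67.512$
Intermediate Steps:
$F = - \frac{7}{3}$ ($F = - \frac{6 \cdot 2 - 5}{3} = - \frac{12 - 5}{3} = \left(- \frac{1}{3}\right) 7 = - \frac{7}{3} \approx -2.3333$)
$Z{\left(R,j \right)} = 7 j$ ($Z{\left(R,j \right)} = \left(-3\right) \left(- \frac{7}{3}\right) j = 7 j$)
$\frac{43409}{Z{\left(-191,-92 \right)}} + \frac{\left(-66\right) \left(-71 - 5\right)}{-46870} = \frac{43409}{7 \left(-92\right)} + \frac{\left(-66\right) \left(-71 - 5\right)}{-46870} = \frac{43409}{-644} + \left(-66\right) \left(-76\right) \left(- \frac{1}{46870}\right) = 43409 \left(- \frac{1}{644}\right) + 5016 \left(- \frac{1}{46870}\right) = - \frac{43409}{644} - \frac{2508}{23435} = - \frac{1018905067}{15092140}$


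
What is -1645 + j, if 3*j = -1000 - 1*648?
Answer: -6583/3 ≈ -2194.3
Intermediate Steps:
j = -1648/3 (j = (-1000 - 1*648)/3 = (-1000 - 648)/3 = (⅓)*(-1648) = -1648/3 ≈ -549.33)
-1645 + j = -1645 - 1648/3 = -6583/3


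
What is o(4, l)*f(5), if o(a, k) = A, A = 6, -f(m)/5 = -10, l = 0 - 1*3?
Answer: 300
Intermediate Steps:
l = -3 (l = 0 - 3 = -3)
f(m) = 50 (f(m) = -5*(-10) = 50)
o(a, k) = 6
o(4, l)*f(5) = 6*50 = 300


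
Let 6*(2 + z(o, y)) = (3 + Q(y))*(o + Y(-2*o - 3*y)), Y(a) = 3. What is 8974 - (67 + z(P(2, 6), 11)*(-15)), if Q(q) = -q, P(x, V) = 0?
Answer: 8817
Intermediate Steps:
z(o, y) = -2 + (3 + o)*(3 - y)/6 (z(o, y) = -2 + ((3 - y)*(o + 3))/6 = -2 + ((3 - y)*(3 + o))/6 = -2 + ((3 + o)*(3 - y))/6 = -2 + (3 + o)*(3 - y)/6)
8974 - (67 + z(P(2, 6), 11)*(-15)) = 8974 - (67 + (-½ + (½)*0 - ½*11 - ⅙*0*11)*(-15)) = 8974 - (67 + (-½ + 0 - 11/2 + 0)*(-15)) = 8974 - (67 - 6*(-15)) = 8974 - (67 + 90) = 8974 - 1*157 = 8974 - 157 = 8817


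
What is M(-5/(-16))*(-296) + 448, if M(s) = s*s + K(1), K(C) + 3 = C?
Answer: 32355/32 ≈ 1011.1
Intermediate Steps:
K(C) = -3 + C
M(s) = -2 + s**2 (M(s) = s*s + (-3 + 1) = s**2 - 2 = -2 + s**2)
M(-5/(-16))*(-296) + 448 = (-2 + (-5/(-16))**2)*(-296) + 448 = (-2 + (-5*(-1/16))**2)*(-296) + 448 = (-2 + (5/16)**2)*(-296) + 448 = (-2 + 25/256)*(-296) + 448 = -487/256*(-296) + 448 = 18019/32 + 448 = 32355/32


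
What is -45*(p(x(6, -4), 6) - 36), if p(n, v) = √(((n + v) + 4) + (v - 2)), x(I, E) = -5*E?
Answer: 1620 - 45*√34 ≈ 1357.6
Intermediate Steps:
p(n, v) = √(2 + n + 2*v) (p(n, v) = √((4 + n + v) + (-2 + v)) = √(2 + n + 2*v))
-45*(p(x(6, -4), 6) - 36) = -45*(√(2 - 5*(-4) + 2*6) - 36) = -45*(√(2 + 20 + 12) - 36) = -45*(√34 - 36) = -45*(-36 + √34) = 1620 - 45*√34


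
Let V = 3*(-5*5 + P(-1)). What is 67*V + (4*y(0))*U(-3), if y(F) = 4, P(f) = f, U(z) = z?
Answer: -5274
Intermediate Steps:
V = -78 (V = 3*(-5*5 - 1) = 3*(-25 - 1) = 3*(-26) = -78)
67*V + (4*y(0))*U(-3) = 67*(-78) + (4*4)*(-3) = -5226 + 16*(-3) = -5226 - 48 = -5274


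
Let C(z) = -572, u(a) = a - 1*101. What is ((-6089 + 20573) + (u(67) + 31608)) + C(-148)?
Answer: 45486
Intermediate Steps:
u(a) = -101 + a (u(a) = a - 101 = -101 + a)
((-6089 + 20573) + (u(67) + 31608)) + C(-148) = ((-6089 + 20573) + ((-101 + 67) + 31608)) - 572 = (14484 + (-34 + 31608)) - 572 = (14484 + 31574) - 572 = 46058 - 572 = 45486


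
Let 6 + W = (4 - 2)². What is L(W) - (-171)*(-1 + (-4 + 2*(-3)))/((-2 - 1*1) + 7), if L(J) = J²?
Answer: -1865/4 ≈ -466.25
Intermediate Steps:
W = -2 (W = -6 + (4 - 2)² = -6 + 2² = -6 + 4 = -2)
L(W) - (-171)*(-1 + (-4 + 2*(-3)))/((-2 - 1*1) + 7) = (-2)² - (-171)*(-1 + (-4 + 2*(-3)))/((-2 - 1*1) + 7) = 4 - (-171)*(-1 + (-4 - 6))/((-2 - 1) + 7) = 4 - (-171)*(-1 - 10)/(-3 + 7) = 4 - (-171)*(-11/4) = 4 - (-171)*(-11*¼) = 4 - (-171)*(-11)/4 = 4 - 1*1881/4 = 4 - 1881/4 = -1865/4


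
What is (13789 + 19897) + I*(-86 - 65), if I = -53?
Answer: 41689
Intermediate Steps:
(13789 + 19897) + I*(-86 - 65) = (13789 + 19897) - 53*(-86 - 65) = 33686 - 53*(-151) = 33686 + 8003 = 41689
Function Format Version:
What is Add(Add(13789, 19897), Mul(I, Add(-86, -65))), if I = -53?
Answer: 41689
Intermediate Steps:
Add(Add(13789, 19897), Mul(I, Add(-86, -65))) = Add(Add(13789, 19897), Mul(-53, Add(-86, -65))) = Add(33686, Mul(-53, -151)) = Add(33686, 8003) = 41689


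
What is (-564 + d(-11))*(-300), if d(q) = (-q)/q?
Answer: 169500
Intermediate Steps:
d(q) = -1
(-564 + d(-11))*(-300) = (-564 - 1)*(-300) = -565*(-300) = 169500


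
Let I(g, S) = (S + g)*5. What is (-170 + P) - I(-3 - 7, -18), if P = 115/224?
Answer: -6605/224 ≈ -29.487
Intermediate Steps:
I(g, S) = 5*S + 5*g
P = 115/224 (P = 115*(1/224) = 115/224 ≈ 0.51339)
(-170 + P) - I(-3 - 7, -18) = (-170 + 115/224) - (5*(-18) + 5*(-3 - 7)) = -37965/224 - (-90 + 5*(-10)) = -37965/224 - (-90 - 50) = -37965/224 - 1*(-140) = -37965/224 + 140 = -6605/224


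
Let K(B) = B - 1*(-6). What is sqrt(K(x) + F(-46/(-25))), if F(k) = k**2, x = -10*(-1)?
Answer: 2*sqrt(3029)/25 ≈ 4.4029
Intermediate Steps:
x = 10
K(B) = 6 + B (K(B) = B + 6 = 6 + B)
sqrt(K(x) + F(-46/(-25))) = sqrt((6 + 10) + (-46/(-25))**2) = sqrt(16 + (-46*(-1/25))**2) = sqrt(16 + (46/25)**2) = sqrt(16 + 2116/625) = sqrt(12116/625) = 2*sqrt(3029)/25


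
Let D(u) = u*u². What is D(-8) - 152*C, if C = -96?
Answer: 14080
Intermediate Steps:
D(u) = u³
D(-8) - 152*C = (-8)³ - 152*(-96) = -512 + 14592 = 14080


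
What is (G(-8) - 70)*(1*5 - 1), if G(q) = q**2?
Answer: -24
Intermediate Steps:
(G(-8) - 70)*(1*5 - 1) = ((-8)**2 - 70)*(1*5 - 1) = (64 - 70)*(5 - 1) = -6*4 = -24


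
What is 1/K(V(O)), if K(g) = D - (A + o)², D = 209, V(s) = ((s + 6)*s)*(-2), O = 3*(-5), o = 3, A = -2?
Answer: 1/208 ≈ 0.0048077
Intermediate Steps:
O = -15
V(s) = -2*s*(6 + s) (V(s) = ((6 + s)*s)*(-2) = (s*(6 + s))*(-2) = -2*s*(6 + s))
K(g) = 208 (K(g) = 209 - (-2 + 3)² = 209 - 1*1² = 209 - 1*1 = 209 - 1 = 208)
1/K(V(O)) = 1/208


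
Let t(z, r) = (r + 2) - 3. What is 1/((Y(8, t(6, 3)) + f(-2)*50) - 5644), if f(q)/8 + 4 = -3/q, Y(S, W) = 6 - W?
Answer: -1/6640 ≈ -0.00015060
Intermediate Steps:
t(z, r) = -1 + r (t(z, r) = (2 + r) - 3 = -1 + r)
f(q) = -32 - 24/q (f(q) = -32 + 8*(-3/q) = -32 - 24/q)
1/((Y(8, t(6, 3)) + f(-2)*50) - 5644) = 1/(((6 - (-1 + 3)) + (-32 - 24/(-2))*50) - 5644) = 1/(((6 - 1*2) + (-32 - 24*(-½))*50) - 5644) = 1/(((6 - 2) + (-32 + 12)*50) - 5644) = 1/((4 - 20*50) - 5644) = 1/((4 - 1000) - 5644) = 1/(-996 - 5644) = 1/(-6640) = -1/6640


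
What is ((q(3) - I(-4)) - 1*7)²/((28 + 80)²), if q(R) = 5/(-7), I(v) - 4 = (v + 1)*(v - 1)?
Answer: 34969/571536 ≈ 0.061184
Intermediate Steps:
I(v) = 4 + (1 + v)*(-1 + v) (I(v) = 4 + (v + 1)*(v - 1) = 4 + (1 + v)*(-1 + v))
q(R) = -5/7 (q(R) = 5*(-⅐) = -5/7)
((q(3) - I(-4)) - 1*7)²/((28 + 80)²) = ((-5/7 - (3 + (-4)²)) - 1*7)²/((28 + 80)²) = ((-5/7 - (3 + 16)) - 7)²/(108²) = ((-5/7 - 1*19) - 7)²/11664 = ((-5/7 - 19) - 7)²*(1/11664) = (-138/7 - 7)²*(1/11664) = (-187/7)²*(1/11664) = (34969/49)*(1/11664) = 34969/571536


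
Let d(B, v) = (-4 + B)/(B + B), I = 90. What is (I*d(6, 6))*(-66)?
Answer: -990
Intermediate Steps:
d(B, v) = (-4 + B)/(2*B) (d(B, v) = (-4 + B)/((2*B)) = (-4 + B)*(1/(2*B)) = (-4 + B)/(2*B))
(I*d(6, 6))*(-66) = (90*((½)*(-4 + 6)/6))*(-66) = (90*((½)*(⅙)*2))*(-66) = (90*(⅙))*(-66) = 15*(-66) = -990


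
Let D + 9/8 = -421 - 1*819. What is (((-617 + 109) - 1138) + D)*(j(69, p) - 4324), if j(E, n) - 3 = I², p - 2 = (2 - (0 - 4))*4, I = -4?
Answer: 99432585/8 ≈ 1.2429e+7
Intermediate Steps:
p = 26 (p = 2 + (2 - (0 - 4))*4 = 2 + (2 - 1*(-4))*4 = 2 + (2 + 4)*4 = 2 + 6*4 = 2 + 24 = 26)
j(E, n) = 19 (j(E, n) = 3 + (-4)² = 3 + 16 = 19)
D = -9929/8 (D = -9/8 + (-421 - 1*819) = -9/8 + (-421 - 819) = -9/8 - 1240 = -9929/8 ≈ -1241.1)
(((-617 + 109) - 1138) + D)*(j(69, p) - 4324) = (((-617 + 109) - 1138) - 9929/8)*(19 - 4324) = ((-508 - 1138) - 9929/8)*(-4305) = (-1646 - 9929/8)*(-4305) = -23097/8*(-4305) = 99432585/8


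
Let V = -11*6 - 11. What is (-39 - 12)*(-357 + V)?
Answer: 22134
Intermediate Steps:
V = -77 (V = -66 - 11 = -77)
(-39 - 12)*(-357 + V) = (-39 - 12)*(-357 - 77) = -51*(-434) = 22134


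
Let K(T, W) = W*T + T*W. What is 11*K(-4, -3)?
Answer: 264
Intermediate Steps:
K(T, W) = 2*T*W (K(T, W) = T*W + T*W = 2*T*W)
11*K(-4, -3) = 11*(2*(-4)*(-3)) = 11*24 = 264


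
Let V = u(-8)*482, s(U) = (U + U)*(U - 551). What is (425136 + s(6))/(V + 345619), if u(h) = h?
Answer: 139532/113921 ≈ 1.2248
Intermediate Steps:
s(U) = 2*U*(-551 + U) (s(U) = (2*U)*(-551 + U) = 2*U*(-551 + U))
V = -3856 (V = -8*482 = -3856)
(425136 + s(6))/(V + 345619) = (425136 + 2*6*(-551 + 6))/(-3856 + 345619) = (425136 + 2*6*(-545))/341763 = (425136 - 6540)*(1/341763) = 418596*(1/341763) = 139532/113921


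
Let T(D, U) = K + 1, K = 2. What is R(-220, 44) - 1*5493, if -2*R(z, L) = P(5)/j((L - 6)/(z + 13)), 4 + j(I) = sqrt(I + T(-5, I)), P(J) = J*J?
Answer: -14980047/2729 + 75*sqrt(13409)/5458 ≈ -5487.6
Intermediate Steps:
P(J) = J**2
T(D, U) = 3 (T(D, U) = 2 + 1 = 3)
j(I) = -4 + sqrt(3 + I) (j(I) = -4 + sqrt(I + 3) = -4 + sqrt(3 + I))
R(z, L) = -25/(2*(-4 + sqrt(3 + (-6 + L)/(13 + z)))) (R(z, L) = -5**2/(2*(-4 + sqrt(3 + (L - 6)/(z + 13)))) = -25/(2*(-4 + sqrt(3 + (-6 + L)/(13 + z)))))
R(-220, 44) - 1*5493 = -25/(-8 + 2*sqrt((33 + 44 + 3*(-220))/(13 - 220))) - 1*5493 = -25/(-8 + 2*sqrt((33 + 44 - 660)/(-207))) - 5493 = -25/(-8 + 2*sqrt(-1/207*(-583))) - 5493 = -25/(-8 + 2*sqrt(583/207)) - 5493 = -25/(-8 + 2*(sqrt(13409)/69)) - 5493 = -25/(-8 + 2*sqrt(13409)/69) - 5493 = -5493 - 25/(-8 + 2*sqrt(13409)/69)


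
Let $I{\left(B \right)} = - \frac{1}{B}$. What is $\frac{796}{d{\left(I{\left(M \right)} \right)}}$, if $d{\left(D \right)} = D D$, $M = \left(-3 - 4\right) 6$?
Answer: $1404144$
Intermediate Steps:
$M = -42$ ($M = \left(-7\right) 6 = -42$)
$d{\left(D \right)} = D^{2}$
$\frac{796}{d{\left(I{\left(M \right)} \right)}} = \frac{796}{\left(- \frac{1}{-42}\right)^{2}} = \frac{796}{\left(\left(-1\right) \left(- \frac{1}{42}\right)\right)^{2}} = \frac{796}{\left(\frac{1}{42}\right)^{2}} = 796 \frac{1}{\frac{1}{1764}} = 796 \cdot 1764 = 1404144$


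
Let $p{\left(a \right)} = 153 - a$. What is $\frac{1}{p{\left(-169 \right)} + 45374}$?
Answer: $\frac{1}{45696} \approx 2.1884 \cdot 10^{-5}$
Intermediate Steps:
$\frac{1}{p{\left(-169 \right)} + 45374} = \frac{1}{\left(153 - -169\right) + 45374} = \frac{1}{\left(153 + 169\right) + 45374} = \frac{1}{322 + 45374} = \frac{1}{45696}$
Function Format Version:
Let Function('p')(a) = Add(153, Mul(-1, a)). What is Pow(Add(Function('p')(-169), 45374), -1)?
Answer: Rational(1, 45696) ≈ 2.1884e-5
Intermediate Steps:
Pow(Add(Function('p')(-169), 45374), -1) = Pow(Add(Add(153, Mul(-1, -169)), 45374), -1) = Pow(Add(Add(153, 169), 45374), -1) = Pow(Add(322, 45374), -1) = Pow(45696, -1) = Rational(1, 45696)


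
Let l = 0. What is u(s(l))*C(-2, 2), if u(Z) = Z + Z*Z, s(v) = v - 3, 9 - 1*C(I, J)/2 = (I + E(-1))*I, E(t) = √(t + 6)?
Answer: 60 + 24*√5 ≈ 113.67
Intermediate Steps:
E(t) = √(6 + t)
C(I, J) = 18 - 2*I*(I + √5) (C(I, J) = 18 - 2*(I + √(6 - 1))*I = 18 - 2*(I + √5)*I = 18 - 2*I*(I + √5))
s(v) = -3 + v
u(Z) = Z + Z²
u(s(l))*C(-2, 2) = ((-3 + 0)*(1 + (-3 + 0)))*(18 - 2*(-2)² - 2*(-2)*√5) = (-3*(1 - 3))*(18 - 2*4 + 4*√5) = (-3*(-2))*(18 - 8 + 4*√5) = 6*(10 + 4*√5) = 60 + 24*√5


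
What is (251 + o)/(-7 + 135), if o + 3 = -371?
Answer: -123/128 ≈ -0.96094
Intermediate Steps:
o = -374 (o = -3 - 371 = -374)
(251 + o)/(-7 + 135) = (251 - 374)/(-7 + 135) = -123/128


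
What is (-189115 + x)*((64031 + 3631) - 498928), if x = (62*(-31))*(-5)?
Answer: 77414403330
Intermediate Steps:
x = 9610 (x = -1922*(-5) = 9610)
(-189115 + x)*((64031 + 3631) - 498928) = (-189115 + 9610)*((64031 + 3631) - 498928) = -179505*(67662 - 498928) = -179505*(-431266) = 77414403330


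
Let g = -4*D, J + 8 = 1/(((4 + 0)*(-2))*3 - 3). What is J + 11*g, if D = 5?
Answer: -6157/27 ≈ -228.04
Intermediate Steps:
J = -217/27 (J = -8 + 1/(((4 + 0)*(-2))*3 - 3) = -8 + 1/((4*(-2))*3 - 3) = -8 + 1/(-8*3 - 3) = -8 + 1/(-24 - 3) = -8 + 1/(-27) = -8 - 1/27 = -217/27 ≈ -8.0370)
g = -20 (g = -4*5 = -20)
J + 11*g = -217/27 + 11*(-20) = -217/27 - 220 = -6157/27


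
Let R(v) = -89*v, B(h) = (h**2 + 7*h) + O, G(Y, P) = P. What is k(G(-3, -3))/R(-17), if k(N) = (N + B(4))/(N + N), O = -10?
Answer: -31/9078 ≈ -0.0034149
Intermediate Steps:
B(h) = -10 + h**2 + 7*h (B(h) = (h**2 + 7*h) - 10 = -10 + h**2 + 7*h)
k(N) = (34 + N)/(2*N) (k(N) = (N + (-10 + 4**2 + 7*4))/(N + N) = (N + (-10 + 16 + 28))/((2*N)) = (N + 34)*(1/(2*N)) = (34 + N)*(1/(2*N)) = (34 + N)/(2*N))
k(G(-3, -3))/R(-17) = ((1/2)*(34 - 3)/(-3))/((-89*(-17))) = ((1/2)*(-1/3)*31)/1513 = -31/6*1/1513 = -31/9078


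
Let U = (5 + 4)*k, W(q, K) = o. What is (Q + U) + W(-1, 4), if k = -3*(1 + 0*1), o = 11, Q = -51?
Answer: -67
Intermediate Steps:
W(q, K) = 11
k = -3 (k = -3*(1 + 0) = -3*1 = -3)
U = -27 (U = (5 + 4)*(-3) = 9*(-3) = -27)
(Q + U) + W(-1, 4) = (-51 - 27) + 11 = -78 + 11 = -67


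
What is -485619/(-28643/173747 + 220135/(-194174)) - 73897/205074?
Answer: 1119935448831161187383/2994731286214266 ≈ 3.7397e+5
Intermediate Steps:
-485619/(-28643/173747 + 220135/(-194174)) - 73897/205074 = -485619/(-28643*1/173747 + 220135*(-1/194174)) - 73897*1/205074 = -485619/(-28643/173747 - 220135/194174) - 73897/205074 = -485619/(-43809521727/33737149978) - 73897/205074 = -485619*(-33737149978/43809521727) - 73897/205074 = 5461133678388794/14603173909 - 73897/205074 = 1119935448831161187383/2994731286214266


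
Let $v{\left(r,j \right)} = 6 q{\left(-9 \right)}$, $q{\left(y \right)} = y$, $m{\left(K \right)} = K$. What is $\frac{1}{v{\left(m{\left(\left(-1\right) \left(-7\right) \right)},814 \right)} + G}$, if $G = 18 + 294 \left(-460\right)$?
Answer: $- \frac{1}{135276} \approx -7.3923 \cdot 10^{-6}$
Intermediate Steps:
$v{\left(r,j \right)} = -54$ ($v{\left(r,j \right)} = 6 \left(-9\right) = -54$)
$G = -135222$ ($G = 18 - 135240 = -135222$)
$\frac{1}{v{\left(m{\left(\left(-1\right) \left(-7\right) \right)},814 \right)} + G} = \frac{1}{-54 - 135222} = \frac{1}{-135276} = - \frac{1}{135276}$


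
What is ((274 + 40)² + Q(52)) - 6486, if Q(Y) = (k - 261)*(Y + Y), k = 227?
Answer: 88574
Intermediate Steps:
Q(Y) = -68*Y (Q(Y) = (227 - 261)*(Y + Y) = -68*Y)
((274 + 40)² + Q(52)) - 6486 = ((274 + 40)² - 68*52) - 6486 = (314² - 3536) - 6486 = (98596 - 3536) - 6486 = 95060 - 6486 = 88574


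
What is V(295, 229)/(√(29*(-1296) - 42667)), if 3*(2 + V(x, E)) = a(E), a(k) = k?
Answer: -223*I*√80251/240753 ≈ -0.2624*I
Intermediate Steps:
V(x, E) = -2 + E/3
V(295, 229)/(√(29*(-1296) - 42667)) = (-2 + (⅓)*229)/(√(29*(-1296) - 42667)) = (-2 + 229/3)/(√(-37584 - 42667)) = 223/(3*(√(-80251))) = 223/(3*((I*√80251))) = 223*(-I*√80251/80251)/3 = -223*I*√80251/240753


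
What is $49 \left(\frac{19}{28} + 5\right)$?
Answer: $\frac{1113}{4} \approx 278.25$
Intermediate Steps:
$49 \left(\frac{19}{28} + 5\right) = 49 \cdot \frac{159}{28} = \frac{1113}{4}$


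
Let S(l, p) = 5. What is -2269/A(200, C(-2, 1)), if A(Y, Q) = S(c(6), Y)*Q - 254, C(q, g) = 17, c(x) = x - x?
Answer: 2269/169 ≈ 13.426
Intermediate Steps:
c(x) = 0
A(Y, Q) = -254 + 5*Q (A(Y, Q) = 5*Q - 254 = -254 + 5*Q)
-2269/A(200, C(-2, 1)) = -2269/(-254 + 5*17) = -2269/(-254 + 85) = -2269/(-169) = -2269*(-1/169) = 2269/169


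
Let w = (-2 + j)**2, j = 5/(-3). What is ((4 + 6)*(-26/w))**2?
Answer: 5475600/14641 ≈ 373.99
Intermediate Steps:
j = -5/3 (j = 5*(-1/3) = -5/3 ≈ -1.6667)
w = 121/9 (w = (-2 - 5/3)**2 = (-11/3)**2 = 121/9 ≈ 13.444)
((4 + 6)*(-26/w))**2 = ((4 + 6)*(-26/121/9))**2 = (10*(-26*9/121))**2 = (10*(-234/121))**2 = (-2340/121)**2 = 5475600/14641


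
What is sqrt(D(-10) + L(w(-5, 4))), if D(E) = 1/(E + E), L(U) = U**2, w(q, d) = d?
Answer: sqrt(1595)/10 ≈ 3.9937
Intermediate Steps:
D(E) = 1/(2*E)
sqrt(D(-10) + L(w(-5, 4))) = sqrt((1/2)/(-10) + 4**2) = sqrt((1/2)*(-1/10) + 16) = sqrt(-1/20 + 16) = sqrt(319/20) = sqrt(1595)/10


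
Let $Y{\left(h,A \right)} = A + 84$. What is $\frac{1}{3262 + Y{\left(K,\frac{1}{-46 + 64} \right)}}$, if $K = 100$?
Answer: $\frac{18}{60229} \approx 0.00029886$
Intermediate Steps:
$Y{\left(h,A \right)} = 84 + A$
$\frac{1}{3262 + Y{\left(K,\frac{1}{-46 + 64} \right)}} = \frac{1}{3262 + \left(84 + \frac{1}{-46 + 64}\right)} = \frac{1}{3262 + \left(84 + \frac{1}{18}\right)} = \frac{1}{3262 + \frac{1513}{18}} = \frac{1}{\frac{60229}{18}} = \frac{18}{60229}$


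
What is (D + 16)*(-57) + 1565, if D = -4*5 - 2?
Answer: 1907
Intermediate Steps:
D = -22 (D = -20 - 2 = -22)
(D + 16)*(-57) + 1565 = (-22 + 16)*(-57) + 1565 = -6*(-57) + 1565 = 342 + 1565 = 1907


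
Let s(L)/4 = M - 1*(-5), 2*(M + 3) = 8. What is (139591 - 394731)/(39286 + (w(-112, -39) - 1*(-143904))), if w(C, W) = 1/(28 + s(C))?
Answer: -13267280/9525881 ≈ -1.3928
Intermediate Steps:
M = 1 (M = -3 + (½)*8 = -3 + 4 = 1)
s(L) = 24 (s(L) = 4*(1 - 1*(-5)) = 4*(1 + 5) = 4*6 = 24)
w(C, W) = 1/52 (w(C, W) = 1/(28 + 24) = 1/52)
(139591 - 394731)/(39286 + (w(-112, -39) - 1*(-143904))) = (139591 - 394731)/(39286 + (1/52 - 1*(-143904))) = -255140/(39286 + (1/52 + 143904)) = -255140/(39286 + 7483009/52) = -255140/9525881/52 = -255140*52/9525881 = -13267280/9525881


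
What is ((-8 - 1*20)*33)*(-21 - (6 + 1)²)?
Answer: 64680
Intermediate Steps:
((-8 - 1*20)*33)*(-21 - (6 + 1)²) = ((-8 - 20)*33)*(-21 - 1*7²) = (-28*33)*(-21 - 1*49) = -924*(-21 - 49) = -924*(-70) = 64680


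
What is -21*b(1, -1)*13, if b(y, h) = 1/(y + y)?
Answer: -273/2 ≈ -136.50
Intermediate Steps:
b(y, h) = 1/(2*y)
-21*b(1, -1)*13 = -21/(2*1)*13 = -21/2*13 = -273/2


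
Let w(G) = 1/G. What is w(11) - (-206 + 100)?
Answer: 1167/11 ≈ 106.09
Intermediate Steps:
w(11) - (-206 + 100) = 1/11 - (-206 + 100) = 1/11 - 1*(-106) = 1/11 + 106 = 1167/11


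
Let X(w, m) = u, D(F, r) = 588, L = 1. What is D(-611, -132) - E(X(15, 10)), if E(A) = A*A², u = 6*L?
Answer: 372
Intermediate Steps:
u = 6 (u = 6*1 = 6)
X(w, m) = 6
E(A) = A³
D(-611, -132) - E(X(15, 10)) = 588 - 1*6³ = 588 - 1*216 = 588 - 216 = 372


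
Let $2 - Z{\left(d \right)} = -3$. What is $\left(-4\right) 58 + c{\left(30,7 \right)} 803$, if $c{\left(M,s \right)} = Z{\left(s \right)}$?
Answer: $3783$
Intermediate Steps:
$Z{\left(d \right)} = 5$ ($Z{\left(d \right)} = 2 - -3 = 2 + 3 = 5$)
$c{\left(M,s \right)} = 5$
$\left(-4\right) 58 + c{\left(30,7 \right)} 803 = \left(-4\right) 58 + 5 \cdot 803 = -232 + 4015 = 3783$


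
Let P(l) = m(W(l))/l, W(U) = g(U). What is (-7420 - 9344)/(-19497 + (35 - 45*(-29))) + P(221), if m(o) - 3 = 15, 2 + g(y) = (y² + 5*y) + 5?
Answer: 4031670/4012697 ≈ 1.0047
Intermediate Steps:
g(y) = 3 + y² + 5*y (g(y) = -2 + ((y² + 5*y) + 5) = -2 + (5 + y² + 5*y) = 3 + y² + 5*y)
W(U) = 3 + U² + 5*U
m(o) = 18 (m(o) = 3 + 15 = 18)
P(l) = 18/l
(-7420 - 9344)/(-19497 + (35 - 45*(-29))) + P(221) = (-7420 - 9344)/(-19497 + (35 - 45*(-29))) + 18/221 = -16764/(-19497 + (35 + 1305)) + 18*(1/221) = -16764/(-19497 + 1340) + 18/221 = -16764/(-18157) + 18/221 = -16764*(-1/18157) + 18/221 = 16764/18157 + 18/221 = 4031670/4012697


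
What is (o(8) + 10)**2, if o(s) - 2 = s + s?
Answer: 784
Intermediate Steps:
o(s) = 2 + 2*s (o(s) = 2 + (s + s) = 2 + 2*s)
(o(8) + 10)**2 = ((2 + 2*8) + 10)**2 = ((2 + 16) + 10)**2 = (18 + 10)**2 = 28**2 = 784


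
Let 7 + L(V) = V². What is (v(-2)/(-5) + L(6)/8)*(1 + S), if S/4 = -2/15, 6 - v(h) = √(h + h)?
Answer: 679/600 + 14*I/75 ≈ 1.1317 + 0.18667*I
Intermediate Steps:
L(V) = -7 + V²
v(h) = 6 - √2*√h (v(h) = 6 - √(h + h) = 6 - √(2*h) = 6 - √2*√h)
S = -8/15 (S = 4*(-2/15) = -8/15 ≈ -0.53333)
(v(-2)/(-5) + L(6)/8)*(1 + S) = ((6 - √2*√(-2))/(-5) + (-7 + 6²)/8)*(1 - 8/15) = ((6 - √2*I*√2)*(-⅕) + (-7 + 36)*(⅛))*(7/15) = ((6 - 2*I)*(-⅕) + 29*(⅛))*(7/15) = ((-6/5 + 2*I/5) + 29/8)*(7/15) = (97/40 + 2*I/5)*(7/15) = 679/600 + 14*I/75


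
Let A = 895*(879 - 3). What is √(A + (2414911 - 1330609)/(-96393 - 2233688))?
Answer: √4256659592821666758/2330081 ≈ 885.45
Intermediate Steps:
A = 784020 (A = 895*876 = 784020)
√(A + (2414911 - 1330609)/(-96393 - 2233688)) = √(784020 + (2414911 - 1330609)/(-96393 - 2233688)) = √(784020 + 1084302/(-2330081)) = √(784020 + 1084302*(-1/2330081)) = √(784020 - 1084302/2330081) = √(1826829021318/2330081) = √4256659592821666758/2330081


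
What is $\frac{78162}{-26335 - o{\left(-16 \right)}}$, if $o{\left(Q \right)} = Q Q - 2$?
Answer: $- \frac{26054}{8863} \approx -2.9396$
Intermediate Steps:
$o{\left(Q \right)} = -2 + Q^{2}$ ($o{\left(Q \right)} = Q^{2} - 2 = -2 + Q^{2}$)
$\frac{78162}{-26335 - o{\left(-16 \right)}} = \frac{78162}{-26335 - \left(-2 + \left(-16\right)^{2}\right)} = \frac{78162}{-26335 - \left(-2 + 256\right)} = \frac{78162}{-26335 - 254} = \frac{78162}{-26589} = 78162 \left(- \frac{1}{26589}\right) = - \frac{26054}{8863}$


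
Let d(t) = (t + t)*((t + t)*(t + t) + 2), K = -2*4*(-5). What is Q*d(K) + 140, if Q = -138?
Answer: -70677940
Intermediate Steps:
K = 40 (K = -8*(-5) = 40)
d(t) = 2*t*(2 + 4*t**2) (d(t) = (2*t)*((2*t)*(2*t) + 2) = (2*t)*(4*t**2 + 2) = (2*t)*(2 + 4*t**2) = 2*t*(2 + 4*t**2))
Q*d(K) + 140 = -138*(4*40 + 8*40**3) + 140 = -138*(160 + 8*64000) + 140 = -138*(160 + 512000) + 140 = -138*512160 + 140 = -70678080 + 140 = -70677940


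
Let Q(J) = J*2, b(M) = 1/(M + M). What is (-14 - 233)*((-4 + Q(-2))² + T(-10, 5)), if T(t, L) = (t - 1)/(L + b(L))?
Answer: -779038/51 ≈ -15275.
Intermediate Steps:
b(M) = 1/(2*M)
T(t, L) = (-1 + t)/(L + 1/(2*L)) (T(t, L) = (t - 1)/(L + 1/(2*L)) = (-1 + t)/(L + 1/(2*L)))
Q(J) = 2*J
(-14 - 233)*((-4 + Q(-2))² + T(-10, 5)) = (-14 - 233)*((-4 + 2*(-2))² + 2*5*(-1 - 10)/(1 + 2*5²)) = -247*((-4 - 4)² + 2*5*(-11)/(1 + 2*25)) = -247*((-8)² + 2*5*(-11)/(1 + 50)) = -247*(64 + 2*5*(-11)/51) = -247*(64 + 2*5*(1/51)*(-11)) = -247*(64 - 110/51) = -247*3154/51 = -779038/51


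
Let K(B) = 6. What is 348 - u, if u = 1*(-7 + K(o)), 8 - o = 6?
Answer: 349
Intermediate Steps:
o = 2 (o = 8 - 1*6 = 8 - 6 = 2)
u = -1 (u = 1*(-7 + 6) = 1*(-1) = -1)
348 - u = 348 - 1*(-1) = 348 + 1 = 349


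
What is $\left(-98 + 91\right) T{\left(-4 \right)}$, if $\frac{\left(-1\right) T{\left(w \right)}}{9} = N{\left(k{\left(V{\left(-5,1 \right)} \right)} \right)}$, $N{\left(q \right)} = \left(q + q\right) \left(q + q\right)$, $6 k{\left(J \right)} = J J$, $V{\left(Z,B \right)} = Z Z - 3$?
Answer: $1639792$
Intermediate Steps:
$V{\left(Z,B \right)} = -3 + Z^{2}$ ($V{\left(Z,B \right)} = Z^{2} - 3 = -3 + Z^{2}$)
$k{\left(J \right)} = \frac{J^{2}}{6}$ ($k{\left(J \right)} = \frac{J J}{6} = \frac{J^{2}}{6}$)
$N{\left(q \right)} = 4 q^{2}$ ($N{\left(q \right)} = 2 q 2 q = 4 q^{2}$)
$T{\left(w \right)} = -234256$ ($T{\left(w \right)} = - 9 \cdot 4 \left(\frac{\left(-3 + \left(-5\right)^{2}\right)^{2}}{6}\right)^{2} = - 9 \cdot 4 \left(\frac{\left(-3 + 25\right)^{2}}{6}\right)^{2} = - 9 \cdot 4 \left(\frac{22^{2}}{6}\right)^{2} = - 9 \cdot 4 \left(\frac{1}{6} \cdot 484\right)^{2} = - 9 \cdot 4 \left(\frac{242}{3}\right)^{2} = - 9 \cdot 4 \cdot \frac{58564}{9} = \left(-9\right) \frac{234256}{9} = -234256$)
$\left(-98 + 91\right) T{\left(-4 \right)} = \left(-98 + 91\right) \left(-234256\right) = \left(-7\right) \left(-234256\right) = 1639792$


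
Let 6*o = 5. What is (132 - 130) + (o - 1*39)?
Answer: -217/6 ≈ -36.167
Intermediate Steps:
o = ⅚ (o = (⅙)*5 = ⅚ ≈ 0.83333)
(132 - 130) + (o - 1*39) = (132 - 130) + (⅚ - 1*39) = 2 + (⅚ - 39) = 2 - 229/6 = -217/6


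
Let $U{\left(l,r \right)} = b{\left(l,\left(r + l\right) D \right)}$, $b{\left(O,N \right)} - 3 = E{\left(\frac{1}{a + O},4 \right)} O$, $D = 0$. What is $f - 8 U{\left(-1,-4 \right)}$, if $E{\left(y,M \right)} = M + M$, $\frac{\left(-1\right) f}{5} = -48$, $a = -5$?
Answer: $280$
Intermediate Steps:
$f = 240$ ($f = \left(-5\right) \left(-48\right) = 240$)
$E{\left(y,M \right)} = 2 M$
$b{\left(O,N \right)} = 3 + 8 O$ ($b{\left(O,N \right)} = 3 + 2 \cdot 4 O = 3 + 8 O$)
$U{\left(l,r \right)} = 3 + 8 l$
$f - 8 U{\left(-1,-4 \right)} = 240 - 8 \left(3 + 8 \left(-1\right)\right) = 240 - 8 \left(3 - 8\right) = 240 - -40 = 240 + 40 = 280$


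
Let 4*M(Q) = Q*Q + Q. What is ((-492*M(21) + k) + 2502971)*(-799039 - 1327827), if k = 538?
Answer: -5203766885478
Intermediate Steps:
M(Q) = Q/4 + Q²/4 (M(Q) = (Q*Q + Q)/4 = (Q² + Q)/4 = (Q + Q²)/4 = Q/4 + Q²/4)
((-492*M(21) + k) + 2502971)*(-799039 - 1327827) = ((-123*21*(1 + 21) + 538) + 2502971)*(-799039 - 1327827) = ((-123*21*22 + 538) + 2502971)*(-2126866) = ((-492*231/2 + 538) + 2502971)*(-2126866) = ((-56826 + 538) + 2502971)*(-2126866) = (-56288 + 2502971)*(-2126866) = 2446683*(-2126866) = -5203766885478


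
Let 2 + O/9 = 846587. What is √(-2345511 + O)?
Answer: √5273754 ≈ 2296.5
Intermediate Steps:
O = 7619265 (O = -18 + 9*846587 = -18 + 7619283 = 7619265)
√(-2345511 + O) = √(-2345511 + 7619265) = √5273754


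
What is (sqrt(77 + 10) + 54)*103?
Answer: 5562 + 103*sqrt(87) ≈ 6522.7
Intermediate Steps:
(sqrt(77 + 10) + 54)*103 = (sqrt(87) + 54)*103 = (54 + sqrt(87))*103 = 5562 + 103*sqrt(87)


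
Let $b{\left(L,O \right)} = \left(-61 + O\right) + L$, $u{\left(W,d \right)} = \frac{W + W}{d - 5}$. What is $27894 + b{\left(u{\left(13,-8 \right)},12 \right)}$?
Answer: $27843$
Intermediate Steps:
$u{\left(W,d \right)} = \frac{2 W}{-5 + d}$
$b{\left(L,O \right)} = -61 + L + O$
$27894 + b{\left(u{\left(13,-8 \right)},12 \right)} = 27894 + \left(-61 + 2 \cdot 13 \frac{1}{-5 - 8} + 12\right) = 27894 + \left(-61 + 2 \cdot 13 \frac{1}{-13} + 12\right) = 27894 + \left(-61 + 2 \cdot 13 \left(- \frac{1}{13}\right) + 12\right) = 27894 - 51 = 27843$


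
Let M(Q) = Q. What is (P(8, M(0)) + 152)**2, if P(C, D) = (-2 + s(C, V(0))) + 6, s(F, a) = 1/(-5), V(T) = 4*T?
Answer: 606841/25 ≈ 24274.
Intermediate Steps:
s(F, a) = -1/5 (s(F, a) = 1*(-1/5) = -1/5)
P(C, D) = 19/5 (P(C, D) = (-2 - 1/5) + 6 = -11/5 + 6 = 19/5)
(P(8, M(0)) + 152)**2 = (19/5 + 152)**2 = (779/5)**2 = 606841/25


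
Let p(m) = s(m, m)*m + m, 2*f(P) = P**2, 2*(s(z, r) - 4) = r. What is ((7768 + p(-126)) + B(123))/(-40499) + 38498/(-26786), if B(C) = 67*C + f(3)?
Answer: -2183820201/1084806214 ≈ -2.0131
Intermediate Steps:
s(z, r) = 4 + r/2
f(P) = P**2/2
p(m) = m + m*(4 + m/2) (p(m) = (4 + m/2)*m + m = m*(4 + m/2) + m = m + m*(4 + m/2))
B(C) = 9/2 + 67*C (B(C) = 67*C + (1/2)*3**2 = 67*C + (1/2)*9 = 67*C + 9/2 = 9/2 + 67*C)
((7768 + p(-126)) + B(123))/(-40499) + 38498/(-26786) = ((7768 + (1/2)*(-126)*(10 - 126)) + (9/2 + 67*123))/(-40499) + 38498/(-26786) = ((7768 + (1/2)*(-126)*(-116)) + (9/2 + 8241))*(-1/40499) + 38498*(-1/26786) = ((7768 + 7308) + 16491/2)*(-1/40499) - 19249/13393 = (15076 + 16491/2)*(-1/40499) - 19249/13393 = (46643/2)*(-1/40499) - 19249/13393 = -46643/80998 - 19249/13393 = -2183820201/1084806214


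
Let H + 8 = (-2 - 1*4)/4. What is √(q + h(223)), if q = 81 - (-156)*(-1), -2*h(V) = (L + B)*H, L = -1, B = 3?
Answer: I*√262/2 ≈ 8.0932*I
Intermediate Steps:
H = -19/2 (H = -8 + (-2 - 1*4)/4 = -8 + (-2 - 4)*(¼) = -8 - 6*¼ = -8 - 3/2 = -19/2 ≈ -9.5000)
h(V) = 19/2 (h(V) = -(-1 + 3)*(-19)/(2*2) = -(-19)/2 = -½*(-19) = 19/2)
q = -75 (q = 81 - 52*3 = 81 - 156 = -75)
√(q + h(223)) = √(-75 + 19/2) = √(-131/2) = I*√262/2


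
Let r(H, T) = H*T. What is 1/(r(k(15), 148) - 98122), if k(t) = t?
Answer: -1/95902 ≈ -1.0427e-5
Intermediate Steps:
1/(r(k(15), 148) - 98122) = 1/(15*148 - 98122) = 1/(2220 - 98122) = 1/(-95902) = -1/95902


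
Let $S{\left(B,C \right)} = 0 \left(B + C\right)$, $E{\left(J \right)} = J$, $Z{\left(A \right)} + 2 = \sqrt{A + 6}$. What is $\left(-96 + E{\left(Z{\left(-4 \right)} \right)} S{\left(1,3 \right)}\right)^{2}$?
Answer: $9216$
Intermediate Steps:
$Z{\left(A \right)} = -2 + \sqrt{6 + A}$ ($Z{\left(A \right)} = -2 + \sqrt{A + 6} = -2 + \sqrt{6 + A}$)
$S{\left(B,C \right)} = 0$
$\left(-96 + E{\left(Z{\left(-4 \right)} \right)} S{\left(1,3 \right)}\right)^{2} = \left(-96 + \left(-2 + \sqrt{6 - 4}\right) 0\right)^{2} = \left(-96 + \left(-2 + \sqrt{2}\right) 0\right)^{2} = \left(-96 + 0\right)^{2} = \left(-96\right)^{2} = 9216$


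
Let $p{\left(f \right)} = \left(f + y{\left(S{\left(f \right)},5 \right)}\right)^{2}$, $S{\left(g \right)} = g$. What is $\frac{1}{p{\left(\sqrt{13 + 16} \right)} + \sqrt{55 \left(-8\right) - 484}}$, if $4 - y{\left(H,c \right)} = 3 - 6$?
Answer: $\frac{1}{\left(7 + \sqrt{29}\right)^{2} + 2 i \sqrt{231}} \approx 0.0062729 - 0.0012431 i$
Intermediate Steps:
$y{\left(H,c \right)} = 7$ ($y{\left(H,c \right)} = 4 - \left(3 - 6\right) = 4 - -3 = 4 + 3 = 7$)
$p{\left(f \right)} = \left(7 + f\right)^{2}$ ($p{\left(f \right)} = \left(f + 7\right)^{2} = \left(7 + f\right)^{2}$)
$\frac{1}{p{\left(\sqrt{13 + 16} \right)} + \sqrt{55 \left(-8\right) - 484}} = \frac{1}{\left(7 + \sqrt{13 + 16}\right)^{2} + \sqrt{55 \left(-8\right) - 484}} = \frac{1}{\left(7 + \sqrt{29}\right)^{2} + \sqrt{-440 - 484}} = \frac{1}{\left(7 + \sqrt{29}\right)^{2} + \sqrt{-924}} = \frac{1}{\left(7 + \sqrt{29}\right)^{2} + 2 i \sqrt{231}}$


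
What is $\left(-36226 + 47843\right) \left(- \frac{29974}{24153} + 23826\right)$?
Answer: $\frac{6684879556268}{24153} \approx 2.7677 \cdot 10^{8}$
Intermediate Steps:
$\left(-36226 + 47843\right) \left(- \frac{29974}{24153} + 23826\right) = 11617 \left(\left(-29974\right) \frac{1}{24153} + 23826\right) = 11617 \left(- \frac{29974}{24153} + 23826\right) = 11617 \cdot \frac{575439404}{24153} = \frac{6684879556268}{24153}$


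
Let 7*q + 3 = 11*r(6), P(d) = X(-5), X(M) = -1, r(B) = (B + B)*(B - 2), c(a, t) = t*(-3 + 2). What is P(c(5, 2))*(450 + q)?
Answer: -525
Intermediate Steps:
c(a, t) = -t (c(a, t) = t*(-1) = -t)
r(B) = 2*B*(-2 + B) (r(B) = (2*B)*(-2 + B) = 2*B*(-2 + B))
P(d) = -1
q = 75 (q = -3/7 + (11*(2*6*(-2 + 6)))/7 = -3/7 + (11*(2*6*4))/7 = -3/7 + (11*48)/7 = -3/7 + (⅐)*528 = -3/7 + 528/7 = 75)
P(c(5, 2))*(450 + q) = -(450 + 75) = -1*525 = -525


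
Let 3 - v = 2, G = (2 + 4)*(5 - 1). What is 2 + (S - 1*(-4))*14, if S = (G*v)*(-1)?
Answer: -278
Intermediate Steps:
G = 24 (G = 6*4 = 24)
v = 1 (v = 3 - 1*2 = 3 - 2 = 1)
S = -24 (S = (24*1)*(-1) = 24*(-1) = -24)
2 + (S - 1*(-4))*14 = 2 + (-24 - 1*(-4))*14 = 2 + (-24 + 4)*14 = 2 - 20*14 = 2 - 280 = -278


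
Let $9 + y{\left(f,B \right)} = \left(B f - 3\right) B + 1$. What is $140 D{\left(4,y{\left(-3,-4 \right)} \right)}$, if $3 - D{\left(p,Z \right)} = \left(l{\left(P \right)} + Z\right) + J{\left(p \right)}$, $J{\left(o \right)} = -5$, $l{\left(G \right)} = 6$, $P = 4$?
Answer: $6440$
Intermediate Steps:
$y{\left(f,B \right)} = -8 + B \left(-3 + B f\right)$ ($y{\left(f,B \right)} = -9 + \left(\left(B f - 3\right) B + 1\right) = -9 + \left(\left(-3 + B f\right) B + 1\right) = -9 + \left(B \left(-3 + B f\right) + 1\right) = -9 + \left(1 + B \left(-3 + B f\right)\right) = -8 + B \left(-3 + B f\right)$)
$D{\left(p,Z \right)} = 2 - Z$ ($D{\left(p,Z \right)} = 3 - \left(\left(6 + Z\right) - 5\right) = 3 - \left(1 + Z\right) = 2 - Z$)
$140 D{\left(4,y{\left(-3,-4 \right)} \right)} = 140 \left(2 - \left(-8 - -12 - 3 \left(-4\right)^{2}\right)\right) = 140 \left(2 - \left(-8 + 12 - 48\right)\right) = 140 \left(2 - -44\right) = 140 \left(2 + 44\right) = 140 \cdot 46 = 6440$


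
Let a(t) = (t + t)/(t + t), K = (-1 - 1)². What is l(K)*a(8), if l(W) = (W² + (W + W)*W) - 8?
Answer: 40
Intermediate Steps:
K = 4 (K = (-2)² = 4)
a(t) = 1 (a(t) = (2*t)/((2*t)) = (2*t)*(1/(2*t)) = 1)
l(W) = -8 + 3*W² (l(W) = (W² + (2*W)*W) - 8 = (W² + 2*W²) - 8 = 3*W² - 8 = -8 + 3*W²)
l(K)*a(8) = (-8 + 3*4²)*1 = (-8 + 3*16)*1 = (-8 + 48)*1 = 40*1 = 40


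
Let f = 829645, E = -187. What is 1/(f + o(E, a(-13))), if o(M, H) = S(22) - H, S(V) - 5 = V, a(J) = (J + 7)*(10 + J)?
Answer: 1/829654 ≈ 1.2053e-6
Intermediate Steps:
a(J) = (7 + J)*(10 + J)
S(V) = 5 + V
o(M, H) = 27 - H (o(M, H) = (5 + 22) - H = 27 - H)
1/(f + o(E, a(-13))) = 1/(829645 + (27 - (70 + (-13)² + 17*(-13)))) = 1/(829645 + (27 - (70 + 169 - 221))) = 1/(829645 + (27 - 1*18)) = 1/(829645 + (27 - 18)) = 1/(829645 + 9) = 1/829654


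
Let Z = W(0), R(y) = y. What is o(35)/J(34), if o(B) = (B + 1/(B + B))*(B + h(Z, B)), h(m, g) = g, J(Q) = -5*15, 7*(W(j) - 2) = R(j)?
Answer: -817/25 ≈ -32.680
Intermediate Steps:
W(j) = 2 + j/7
J(Q) = -75
Z = 2 (Z = 2 + (1/7)*0 = 2 + 0 = 2)
o(B) = 2*B*(B + 1/(2*B)) (o(B) = (B + 1/(B + B))*(B + B) = (B + 1/(2*B))*(2*B) = 2*B*(B + 1/(2*B)))
o(35)/J(34) = (1 + 2*35**2)/(-75) = (1 + 2*1225)*(-1/75) = (1 + 2450)*(-1/75) = 2451*(-1/75) = -817/25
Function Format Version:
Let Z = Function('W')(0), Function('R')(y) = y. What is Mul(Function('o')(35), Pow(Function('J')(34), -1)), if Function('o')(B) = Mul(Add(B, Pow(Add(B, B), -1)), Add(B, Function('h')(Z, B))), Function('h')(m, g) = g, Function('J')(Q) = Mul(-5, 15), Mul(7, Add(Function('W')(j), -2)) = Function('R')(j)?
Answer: Rational(-817, 25) ≈ -32.680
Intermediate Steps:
Function('W')(j) = Add(2, Mul(Rational(1, 7), j))
Function('J')(Q) = -75
Z = 2 (Z = Add(2, Mul(Rational(1, 7), 0)) = Add(2, 0) = 2)
Function('o')(B) = Mul(2, B, Add(B, Mul(Rational(1, 2), Pow(B, -1)))) (Function('o')(B) = Mul(Add(B, Pow(Add(B, B), -1)), Add(B, B)) = Mul(Add(B, Pow(Mul(2, B), -1)), Mul(2, B)) = Mul(Add(B, Mul(Rational(1, 2), Pow(B, -1))), Mul(2, B)) = Mul(2, B, Add(B, Mul(Rational(1, 2), Pow(B, -1)))))
Mul(Function('o')(35), Pow(Function('J')(34), -1)) = Mul(Add(1, Mul(2, Pow(35, 2))), Pow(-75, -1)) = Mul(Add(1, Mul(2, 1225)), Rational(-1, 75)) = Mul(Add(1, 2450), Rational(-1, 75)) = Mul(2451, Rational(-1, 75)) = Rational(-817, 25)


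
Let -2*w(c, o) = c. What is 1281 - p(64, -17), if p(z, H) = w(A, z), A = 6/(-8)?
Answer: 10245/8 ≈ 1280.6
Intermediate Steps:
A = -3/4 (A = 6*(-1/8) = -3/4 ≈ -0.75000)
w(c, o) = -c/2
p(z, H) = 3/8 (p(z, H) = -1/2*(-3/4) = 3/8)
1281 - p(64, -17) = 1281 - 1*3/8 = 1281 - 3/8 = 10245/8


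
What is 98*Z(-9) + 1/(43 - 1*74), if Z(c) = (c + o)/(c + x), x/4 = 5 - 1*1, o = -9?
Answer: -7813/31 ≈ -252.03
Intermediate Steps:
x = 16 (x = 4*(5 - 1*1) = 4*(5 - 1) = 4*4 = 16)
Z(c) = (-9 + c)/(16 + c) (Z(c) = (c - 9)/(c + 16) = (-9 + c)/(16 + c))
98*Z(-9) + 1/(43 - 1*74) = 98*((-9 - 9)/(16 - 9)) + 1/(43 - 1*74) = 98*(-18/7) + 1/(43 - 74) = 98*((⅐)*(-18)) + 1/(-31) = 98*(-18/7) - 1/31 = -252 - 1/31 = -7813/31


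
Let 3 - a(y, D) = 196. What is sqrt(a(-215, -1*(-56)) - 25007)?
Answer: 60*I*sqrt(7) ≈ 158.75*I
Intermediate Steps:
a(y, D) = -193 (a(y, D) = 3 - 1*196 = 3 - 196 = -193)
sqrt(a(-215, -1*(-56)) - 25007) = sqrt(-193 - 25007) = sqrt(-25200) = 60*I*sqrt(7)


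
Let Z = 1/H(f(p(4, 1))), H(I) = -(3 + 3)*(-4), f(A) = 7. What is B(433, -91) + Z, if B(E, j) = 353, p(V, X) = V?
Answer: 8473/24 ≈ 353.04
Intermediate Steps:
H(I) = 24 (H(I) = -1*6*(-4) = -6*(-4) = 24)
Z = 1/24 ≈ 0.041667
B(433, -91) + Z = 353 + 1/24 = 8473/24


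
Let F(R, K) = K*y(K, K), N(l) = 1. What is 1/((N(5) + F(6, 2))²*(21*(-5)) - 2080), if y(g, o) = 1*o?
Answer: -1/4705 ≈ -0.00021254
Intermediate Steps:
y(g, o) = o
F(R, K) = K² (F(R, K) = K*K = K²)
1/((N(5) + F(6, 2))²*(21*(-5)) - 2080) = 1/((1 + 2²)²*(21*(-5)) - 2080) = 1/((1 + 4)²*(-105) - 2080) = 1/(5²*(-105) - 2080) = 1/(25*(-105) - 2080) = 1/(-2625 - 2080) = 1/(-4705) = -1/4705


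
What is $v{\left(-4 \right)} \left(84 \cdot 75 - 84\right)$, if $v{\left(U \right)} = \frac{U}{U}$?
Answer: $6216$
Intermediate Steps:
$v{\left(U \right)} = 1$
$v{\left(-4 \right)} \left(84 \cdot 75 - 84\right) = 1 \left(84 \cdot 75 - 84\right) = 1 \left(6300 - 84\right) = 1 \cdot 6216 = 6216$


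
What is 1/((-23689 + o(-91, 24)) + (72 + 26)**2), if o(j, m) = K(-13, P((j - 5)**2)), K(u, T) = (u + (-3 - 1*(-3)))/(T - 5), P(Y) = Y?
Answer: -9211/129736948 ≈ -7.0998e-5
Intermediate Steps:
K(u, T) = u/(-5 + T) (K(u, T) = (u + (-3 + 3))/(-5 + T) = (u + 0)/(-5 + T) = u/(-5 + T))
o(j, m) = -13/(-5 + (-5 + j)**2) (o(j, m) = -13/(-5 + (j - 5)**2) = -13/(-5 + (-5 + j)**2))
1/((-23689 + o(-91, 24)) + (72 + 26)**2) = 1/((-23689 - 13/(-5 + (-5 - 91)**2)) + (72 + 26)**2) = 1/((-23689 - 13/(-5 + (-96)**2)) + 98**2) = 1/((-23689 - 13/(-5 + 9216)) + 9604) = 1/((-23689 - 13/9211) + 9604) = 1/(-218199392/9211 + 9604) = 1/(-129736948/9211) = -9211/129736948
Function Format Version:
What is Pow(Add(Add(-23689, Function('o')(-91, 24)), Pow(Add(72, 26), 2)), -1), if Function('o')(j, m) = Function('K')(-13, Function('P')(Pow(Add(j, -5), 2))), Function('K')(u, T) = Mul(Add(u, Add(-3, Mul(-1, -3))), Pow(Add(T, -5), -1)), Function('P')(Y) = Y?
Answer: Rational(-9211, 129736948) ≈ -7.0998e-5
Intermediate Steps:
Function('K')(u, T) = Mul(u, Pow(Add(-5, T), -1)) (Function('K')(u, T) = Mul(Add(u, Add(-3, 3)), Pow(Add(-5, T), -1)) = Mul(Add(u, 0), Pow(Add(-5, T), -1)) = Mul(u, Pow(Add(-5, T), -1)))
Function('o')(j, m) = Mul(-13, Pow(Add(-5, Pow(Add(-5, j), 2)), -1)) (Function('o')(j, m) = Mul(-13, Pow(Add(-5, Pow(Add(j, -5), 2)), -1)) = Mul(-13, Pow(Add(-5, Pow(Add(-5, j), 2)), -1)))
Pow(Add(Add(-23689, Function('o')(-91, 24)), Pow(Add(72, 26), 2)), -1) = Pow(Add(Add(-23689, Mul(-13, Pow(Add(-5, Pow(Add(-5, -91), 2)), -1))), Pow(Add(72, 26), 2)), -1) = Pow(Add(Add(-23689, Mul(-13, Pow(Add(-5, Pow(-96, 2)), -1))), Pow(98, 2)), -1) = Pow(Add(Add(-23689, Mul(-13, Pow(Add(-5, 9216), -1))), 9604), -1) = Pow(Add(Add(-23689, Mul(-13, Pow(9211, -1))), 9604), -1) = Pow(Add(Add(-23689, Mul(-13, Rational(1, 9211))), 9604), -1) = Pow(Add(Add(-23689, Rational(-13, 9211)), 9604), -1) = Pow(Add(Rational(-218199392, 9211), 9604), -1) = Pow(Rational(-129736948, 9211), -1) = Rational(-9211, 129736948)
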